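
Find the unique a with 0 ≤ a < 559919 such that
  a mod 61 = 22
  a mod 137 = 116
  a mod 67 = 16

310695

From a ≡ 22 (mod 61) write a = 22 + 61t. Substituting into a ≡ 116 (mod 137) gives 61t ≡ 94 (mod 137), and since 61⁻¹ ≡ 9 (mod 137), t ≡ 24. Hence a ≡ 22 + 61·24 = 1486 (mod 8357).
From a ≡ 1486 (mod 8357) write a = 1486 + 8357t. Substituting into a ≡ 16 (mod 67) gives 8357t ≡ 4 (mod 67), and since 49⁻¹ ≡ 26 (mod 67), t ≡ 37. Hence a ≡ 1486 + 8357·37 = 310695 (mod 559919).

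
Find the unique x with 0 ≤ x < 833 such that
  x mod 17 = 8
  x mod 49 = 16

212

From x ≡ 8 (mod 17) write x = 8 + 17t. Substituting into x ≡ 16 (mod 49) gives 17t ≡ 8 (mod 49), and since 17⁻¹ ≡ 26 (mod 49), t ≡ 12. Hence x ≡ 8 + 17·12 = 212 (mod 833).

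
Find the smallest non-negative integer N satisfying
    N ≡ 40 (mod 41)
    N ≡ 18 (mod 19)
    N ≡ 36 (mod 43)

12463

Combine the congruences pairwise.
From N ≡ 40 (mod 41) write N = 40 + 41t. Substituting into N ≡ 18 (mod 19) gives 41t ≡ 16 (mod 19), and since 3⁻¹ ≡ 13 (mod 19), t ≡ 18. Hence N ≡ 40 + 41·18 = 778 (mod 779).
From N ≡ 778 (mod 779) write N = 778 + 779t. Substituting into N ≡ 36 (mod 43) gives 779t ≡ 32 (mod 43), and since 5⁻¹ ≡ 26 (mod 43), t ≡ 15. Hence N ≡ 778 + 779·15 = 12463 (mod 33497).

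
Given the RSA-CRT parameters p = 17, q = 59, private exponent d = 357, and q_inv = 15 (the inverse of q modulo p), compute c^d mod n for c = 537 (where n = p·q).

d_p = d mod (p−1) = 357 mod 16 = 5; d_q = d mod (q−1) = 9.
m₁ = c^(d_p) mod p: c ≡ 10 (mod 17), and 10^5 mod 17 = 6.
m₂ = c^(d_q) mod q: c ≡ 6 (mod 59), and 6^9 mod 59 = 24.
h = q_inv·(m₁ − m₂) mod p = 15·(6 − 24) mod 17 = 2.
m = m₂ + h·q = 24 + 2·59 = 142.

142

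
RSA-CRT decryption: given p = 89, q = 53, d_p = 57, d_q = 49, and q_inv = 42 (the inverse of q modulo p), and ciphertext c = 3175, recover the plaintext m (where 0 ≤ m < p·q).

m₁ = c^(d_p) mod p: c ≡ 60 (mod 89), and 60^57 mod 89 = 35.
m₂ = c^(d_q) mod q: c ≡ 48 (mod 53), and 48^49 mod 53 = 39.
h = q_inv·(m₁ − m₂) mod p = 42·(35 − 39) mod 89 = 10.
m = m₂ + h·q = 39 + 10·53 = 569.

569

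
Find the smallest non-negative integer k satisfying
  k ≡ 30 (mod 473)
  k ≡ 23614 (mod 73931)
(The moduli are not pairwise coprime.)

Combine the congruences pairwise.
gcd(473, 73931) = 11 and 11 | (23614 − 30), so the pair is consistent; merging gives k ≡ 1280441 (mod 3179033), where 3179033 = lcm(473, 73931).
The solution is unique modulo lcm(473, 73931) = 3179033.

1280441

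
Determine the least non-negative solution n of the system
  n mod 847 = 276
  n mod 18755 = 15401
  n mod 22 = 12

Combine the congruences pairwise.
gcd(847, 18755) = 121 and 121 | (15401 − 276), so the pair is consistent; merging gives n ≡ 34156 (mod 131285), where 131285 = lcm(847, 18755).
gcd(131285, 22) = 11 and 11 | (12 − 34156), so the pair is consistent; merging gives n ≡ 34156 (mod 262570), where 262570 = lcm(131285, 22).
The solution is unique modulo lcm(847, 18755, 22) = 262570.

34156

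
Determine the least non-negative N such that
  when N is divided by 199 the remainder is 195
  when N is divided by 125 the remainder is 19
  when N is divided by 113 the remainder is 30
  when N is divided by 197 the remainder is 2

346633519

Combine the congruences pairwise.
From N ≡ 195 (mod 199) write N = 195 + 199t. Substituting into N ≡ 19 (mod 125) gives 199t ≡ 74 (mod 125), and since 74⁻¹ ≡ 49 (mod 125), t ≡ 1. Hence N ≡ 195 + 199·1 = 394 (mod 24875).
From N ≡ 394 (mod 24875) write N = 394 + 24875t. Substituting into N ≡ 30 (mod 113) gives 24875t ≡ 88 (mod 113), and since 15⁻¹ ≡ 98 (mod 113), t ≡ 36. Hence N ≡ 394 + 24875·36 = 895894 (mod 2810875).
From N ≡ 895894 (mod 2810875) write N = 895894 + 2810875t. Substituting into N ≡ 2 (mod 197) gives 2810875t ≡ 64 (mod 197), and since 79⁻¹ ≡ 5 (mod 197), t ≡ 123. Hence N ≡ 895894 + 2810875·123 = 346633519 (mod 553742375).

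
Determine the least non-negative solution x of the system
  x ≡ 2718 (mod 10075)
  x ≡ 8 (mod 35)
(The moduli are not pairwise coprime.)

gcd(10075, 35) = 5 and 5 | (8 − 2718), so the pair is consistent; merging gives x ≡ 32943 (mod 70525), where 70525 = lcm(10075, 35).
The solution is unique modulo lcm(10075, 35) = 70525.

32943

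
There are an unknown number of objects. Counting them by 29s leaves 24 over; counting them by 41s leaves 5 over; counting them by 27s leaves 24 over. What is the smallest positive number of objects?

Combine the congruences pairwise.
From N ≡ 24 (mod 29) write N = 24 + 29t. Substituting into N ≡ 5 (mod 41) gives 29t ≡ 22 (mod 41), and since 29⁻¹ ≡ 17 (mod 41), t ≡ 5. Hence N ≡ 24 + 29·5 = 169 (mod 1189).
From N ≡ 169 (mod 1189) write N = 169 + 1189t. Substituting into N ≡ 24 (mod 27) gives 1189t ≡ 17 (mod 27), and since 1⁻¹ ≡ 1 (mod 27), t ≡ 17. Hence N ≡ 169 + 1189·17 = 20382 (mod 32103).

20382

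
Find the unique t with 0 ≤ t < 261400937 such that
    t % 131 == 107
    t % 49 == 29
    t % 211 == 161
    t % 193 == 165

Combine the congruences pairwise.
From t ≡ 107 (mod 131) write t = 107 + 131s. Substituting into t ≡ 29 (mod 49) gives 131s ≡ 20 (mod 49), and since 33⁻¹ ≡ 3 (mod 49), s ≡ 11. Hence t ≡ 107 + 131·11 = 1548 (mod 6419).
From t ≡ 1548 (mod 6419) write t = 1548 + 6419s. Substituting into t ≡ 161 (mod 211) gives 6419s ≡ 90 (mod 211), and since 89⁻¹ ≡ 147 (mod 211), s ≡ 148. Hence t ≡ 1548 + 6419·148 = 951560 (mod 1354409).
From t ≡ 951560 (mod 1354409) write t = 951560 + 1354409s. Substituting into t ≡ 165 (mod 193) gives 1354409s ≡ 95 (mod 193), and since 128⁻¹ ≡ 95 (mod 193), s ≡ 147. Hence t ≡ 951560 + 1354409·147 = 200049683 (mod 261400937).

200049683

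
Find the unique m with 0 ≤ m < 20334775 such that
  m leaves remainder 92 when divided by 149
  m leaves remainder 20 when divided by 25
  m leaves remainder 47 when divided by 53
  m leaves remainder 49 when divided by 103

From m ≡ 92 (mod 149) write m = 92 + 149t. Substituting into m ≡ 20 (mod 25) gives 149t ≡ 3 (mod 25), and since 24⁻¹ ≡ 24 (mod 25), t ≡ 22. Hence m ≡ 92 + 149·22 = 3370 (mod 3725).
From m ≡ 3370 (mod 3725) write m = 3370 + 3725t. Substituting into m ≡ 47 (mod 53) gives 3725t ≡ 16 (mod 53), and since 15⁻¹ ≡ 46 (mod 53), t ≡ 47. Hence m ≡ 3370 + 3725·47 = 178445 (mod 197425).
From m ≡ 178445 (mod 197425) write m = 178445 + 197425t. Substituting into m ≡ 49 (mod 103) gives 197425t ≡ 0 (mod 103), and since 77⁻¹ ≡ 99 (mod 103), t ≡ 0. Hence m ≡ 178445 + 197425·0 = 178445 (mod 20334775).

178445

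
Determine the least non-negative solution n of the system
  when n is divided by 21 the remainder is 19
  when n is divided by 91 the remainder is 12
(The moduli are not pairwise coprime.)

103

gcd(21, 91) = 7 and 7 | (12 − 19), so the pair is consistent; merging gives n ≡ 103 (mod 273), where 273 = lcm(21, 91).
The solution is unique modulo lcm(21, 91) = 273.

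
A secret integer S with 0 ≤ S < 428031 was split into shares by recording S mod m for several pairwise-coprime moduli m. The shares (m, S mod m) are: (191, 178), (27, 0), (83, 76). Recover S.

Combine the congruences pairwise.
From S ≡ 178 (mod 191) write S = 178 + 191t. Substituting into S ≡ 0 (mod 27) gives 191t ≡ 11 (mod 27), and since 2⁻¹ ≡ 14 (mod 27), t ≡ 19. Hence S ≡ 178 + 191·19 = 3807 (mod 5157).
From S ≡ 3807 (mod 5157) write S = 3807 + 5157t. Substituting into S ≡ 76 (mod 83) gives 5157t ≡ 4 (mod 83), and since 11⁻¹ ≡ 68 (mod 83), t ≡ 23. Hence S ≡ 3807 + 5157·23 = 122418 (mod 428031).

122418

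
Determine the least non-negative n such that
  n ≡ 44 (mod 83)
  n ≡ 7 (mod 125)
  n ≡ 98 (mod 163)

341257

From n ≡ 44 (mod 83) write n = 44 + 83t. Substituting into n ≡ 7 (mod 125) gives 83t ≡ 88 (mod 125), and since 83⁻¹ ≡ 122 (mod 125), t ≡ 111. Hence n ≡ 44 + 83·111 = 9257 (mod 10375).
From n ≡ 9257 (mod 10375) write n = 9257 + 10375t. Substituting into n ≡ 98 (mod 163) gives 10375t ≡ 132 (mod 163), and since 106⁻¹ ≡ 20 (mod 163), t ≡ 32. Hence n ≡ 9257 + 10375·32 = 341257 (mod 1691125).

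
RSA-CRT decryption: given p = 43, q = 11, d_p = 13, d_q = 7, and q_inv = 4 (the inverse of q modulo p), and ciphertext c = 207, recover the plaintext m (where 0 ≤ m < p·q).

m₁ = c^(d_p) mod p: c ≡ 35 (mod 43), and 35^13 mod 43 = 16.
m₂ = c^(d_q) mod q: c ≡ 9 (mod 11), and 9^7 mod 11 = 4.
h = q_inv·(m₁ − m₂) mod p = 4·(16 − 4) mod 43 = 5.
m = m₂ + h·q = 4 + 5·11 = 59.

59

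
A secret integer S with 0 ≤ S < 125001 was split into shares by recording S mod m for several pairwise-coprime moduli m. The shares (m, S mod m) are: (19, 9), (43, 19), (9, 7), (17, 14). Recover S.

79999

The moduli are pairwise coprime; N = 19·43·9·17 = 125001.
N/19 = 6579; 6579 ≡ 5 (mod 19); 5·4 ≡ 1, so inverse 4.
N/43 = 2907; 2907 ≡ 26 (mod 43); 26·5 ≡ 1, so inverse 5.
N/9 = 13889; 13889 ≡ 2 (mod 9); 2·5 ≡ 1, so inverse 5.
N/17 = 7353; 7353 ≡ 9 (mod 17); 9·2 ≡ 1, so inverse 2.
S ≡ 9·6579·4 + 19·2907·5 + 7·13889·5 + 14·7353·2 = 1205008.
1205008 mod 125001 = 79999.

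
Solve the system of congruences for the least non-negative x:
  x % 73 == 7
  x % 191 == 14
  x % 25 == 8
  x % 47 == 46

The moduli are pairwise coprime; N = 73·191·25·47 = 16383025.
N/73 = 224425; 224425 ≡ 23 (mod 73); 23·54 ≡ 1, so inverse 54.
N/191 = 85775; 85775 ≡ 16 (mod 191); 16·12 ≡ 1, so inverse 12.
N/25 = 655321; 655321 ≡ 21 (mod 25); 21·6 ≡ 1, so inverse 6.
N/47 = 348575; 348575 ≡ 23 (mod 47); 23·45 ≡ 1, so inverse 45.
x ≡ 7·224425·54 + 14·85775·12 + 8·655321·6 + 46·348575·45 = 852248508.
852248508 mod 16383025 = 331208.

331208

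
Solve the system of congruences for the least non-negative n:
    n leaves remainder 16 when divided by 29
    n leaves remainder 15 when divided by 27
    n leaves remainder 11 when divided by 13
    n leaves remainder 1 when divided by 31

107664

From n ≡ 16 (mod 29) write n = 16 + 29t. Substituting into n ≡ 15 (mod 27) gives 29t ≡ 26 (mod 27), and since 2⁻¹ ≡ 14 (mod 27), t ≡ 13. Hence n ≡ 16 + 29·13 = 393 (mod 783).
From n ≡ 393 (mod 783) write n = 393 + 783t. Substituting into n ≡ 11 (mod 13) gives 783t ≡ 8 (mod 13), and since 3⁻¹ ≡ 9 (mod 13), t ≡ 7. Hence n ≡ 393 + 783·7 = 5874 (mod 10179).
From n ≡ 5874 (mod 10179) write n = 5874 + 10179t. Substituting into n ≡ 1 (mod 31) gives 10179t ≡ 17 (mod 31), and since 11⁻¹ ≡ 17 (mod 31), t ≡ 10. Hence n ≡ 5874 + 10179·10 = 107664 (mod 315549).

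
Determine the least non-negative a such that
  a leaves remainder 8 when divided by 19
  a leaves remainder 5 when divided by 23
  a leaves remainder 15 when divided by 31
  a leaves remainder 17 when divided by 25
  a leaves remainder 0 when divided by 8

From a ≡ 8 (mod 19) write a = 8 + 19t. Substituting into a ≡ 5 (mod 23) gives 19t ≡ 20 (mod 23), and since 19⁻¹ ≡ 17 (mod 23), t ≡ 18. Hence a ≡ 8 + 19·18 = 350 (mod 437).
From a ≡ 350 (mod 437) write a = 350 + 437t. Substituting into a ≡ 15 (mod 31) gives 437t ≡ 6 (mod 31), and since 3⁻¹ ≡ 21 (mod 31), t ≡ 2. Hence a ≡ 350 + 437·2 = 1224 (mod 13547).
From a ≡ 1224 (mod 13547) write a = 1224 + 13547t. Substituting into a ≡ 17 (mod 25) gives 13547t ≡ 18 (mod 25), and since 22⁻¹ ≡ 8 (mod 25), t ≡ 19. Hence a ≡ 1224 + 13547·19 = 258617 (mod 338675).
From a ≡ 258617 (mod 338675) write a = 258617 + 338675t. Substituting into a ≡ 0 (mod 8) gives 338675t ≡ 7 (mod 8), and since 3⁻¹ ≡ 3 (mod 8), t ≡ 5. Hence a ≡ 258617 + 338675·5 = 1951992 (mod 2709400).

1951992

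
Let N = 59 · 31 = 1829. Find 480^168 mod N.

1492

Mod 59: 480 ≡ 8; by Fermat, exponent reduces to 168 mod 58 = 52; 8^52 ≡ 17 (mod 59).
Mod 31: 480 ≡ 15; by Fermat, exponent reduces to 168 mod 30 = 18; 15^18 ≡ 4 (mod 31).
Combine by CRT: x ≡ 17 (mod 59), x ≡ 4 (mod 31) ⇒ x ≡ 1492 (mod 1829).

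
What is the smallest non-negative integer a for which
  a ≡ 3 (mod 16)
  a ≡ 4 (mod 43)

563

From a ≡ 3 (mod 16) write a = 3 + 16t. Substituting into a ≡ 4 (mod 43) gives 16t ≡ 1 (mod 43), and since 16⁻¹ ≡ 35 (mod 43), t ≡ 35. Hence a ≡ 3 + 16·35 = 563 (mod 688).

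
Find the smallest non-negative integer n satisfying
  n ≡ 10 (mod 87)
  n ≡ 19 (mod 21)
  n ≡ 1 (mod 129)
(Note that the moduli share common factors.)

gcd(87, 21) = 3 and 3 | (19 − 10), so the pair is consistent; merging gives n ≡ 271 (mod 609), where 609 = lcm(87, 21).
gcd(609, 129) = 3 and 3 | (1 − 271), so the pair is consistent; merging gives n ≡ 17932 (mod 26187), where 26187 = lcm(609, 129).
The solution is unique modulo lcm(87, 21, 129) = 26187.

17932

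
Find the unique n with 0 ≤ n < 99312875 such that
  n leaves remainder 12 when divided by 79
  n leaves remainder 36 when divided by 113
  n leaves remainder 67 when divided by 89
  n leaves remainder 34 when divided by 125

71093534

Combine the congruences pairwise.
From n ≡ 12 (mod 79) write n = 12 + 79t. Substituting into n ≡ 36 (mod 113) gives 79t ≡ 24 (mod 113), and since 79⁻¹ ≡ 103 (mod 113), t ≡ 99. Hence n ≡ 12 + 79·99 = 7833 (mod 8927).
From n ≡ 7833 (mod 8927) write n = 7833 + 8927t. Substituting into n ≡ 67 (mod 89) gives 8927t ≡ 66 (mod 89), and since 27⁻¹ ≡ 33 (mod 89), t ≡ 42. Hence n ≡ 7833 + 8927·42 = 382767 (mod 794503).
From n ≡ 382767 (mod 794503) write n = 382767 + 794503t. Substituting into n ≡ 34 (mod 125) gives 794503t ≡ 17 (mod 125), and since 3⁻¹ ≡ 42 (mod 125), t ≡ 89. Hence n ≡ 382767 + 794503·89 = 71093534 (mod 99312875).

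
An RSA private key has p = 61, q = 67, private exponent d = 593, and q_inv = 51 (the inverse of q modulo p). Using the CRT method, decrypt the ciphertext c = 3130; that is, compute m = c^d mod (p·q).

2486

d_p = d mod (p−1) = 593 mod 60 = 53; d_q = d mod (q−1) = 65.
m₁ = c^(d_p) mod p: c ≡ 19 (mod 61), and 19^53 mod 61 = 46.
m₂ = c^(d_q) mod q: c ≡ 48 (mod 67), and 48^65 mod 67 = 7.
h = q_inv·(m₁ − m₂) mod p = 51·(46 − 7) mod 61 = 37.
m = m₂ + h·q = 7 + 37·67 = 2486.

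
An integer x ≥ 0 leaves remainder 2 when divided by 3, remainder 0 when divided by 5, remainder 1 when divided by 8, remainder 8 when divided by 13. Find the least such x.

905

From x ≡ 2 (mod 3) write x = 2 + 3t. Substituting into x ≡ 0 (mod 5) gives 3t ≡ 3 (mod 5), and since 3⁻¹ ≡ 2 (mod 5), t ≡ 1. Hence x ≡ 2 + 3·1 = 5 (mod 15).
From x ≡ 5 (mod 15) write x = 5 + 15t. Substituting into x ≡ 1 (mod 8) gives 15t ≡ 4 (mod 8), and since 7⁻¹ ≡ 7 (mod 8), t ≡ 4. Hence x ≡ 5 + 15·4 = 65 (mod 120).
From x ≡ 65 (mod 120) write x = 65 + 120t. Substituting into x ≡ 8 (mod 13) gives 120t ≡ 8 (mod 13), and since 3⁻¹ ≡ 9 (mod 13), t ≡ 7. Hence x ≡ 65 + 120·7 = 905 (mod 1560).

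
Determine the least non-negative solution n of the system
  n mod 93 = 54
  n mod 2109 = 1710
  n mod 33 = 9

431946

Combine the congruences pairwise.
gcd(93, 2109) = 3 and 3 | (1710 − 54), so the pair is consistent; merging gives n ≡ 39672 (mod 65379), where 65379 = lcm(93, 2109).
gcd(65379, 33) = 3 and 3 | (9 − 39672), so the pair is consistent; merging gives n ≡ 431946 (mod 719169), where 719169 = lcm(65379, 33).
The solution is unique modulo lcm(93, 2109, 33) = 719169.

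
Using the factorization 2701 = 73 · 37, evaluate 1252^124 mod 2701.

2332

Mod 73: 1252 ≡ 11; by Fermat, exponent reduces to 124 mod 72 = 52; 11^52 ≡ 69 (mod 73).
Mod 37: 1252 ≡ 31; by Fermat, exponent reduces to 124 mod 36 = 16; 31^16 ≡ 1 (mod 37).
Combine by CRT: x ≡ 69 (mod 73), x ≡ 1 (mod 37) ⇒ x ≡ 2332 (mod 2701).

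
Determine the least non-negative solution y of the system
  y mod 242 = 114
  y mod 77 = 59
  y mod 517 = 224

gcd(242, 77) = 11 and 11 | (59 − 114), so the pair is consistent; merging gives y ≡ 598 (mod 1694), where 1694 = lcm(242, 77).
gcd(1694, 517) = 11 and 11 | (224 − 598), so the pair is consistent; merging gives y ≡ 2292 (mod 79618), where 79618 = lcm(1694, 517).
The solution is unique modulo lcm(242, 77, 517) = 79618.

2292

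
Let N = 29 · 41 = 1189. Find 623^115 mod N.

Mod 29: 623 ≡ 14; by Fermat, exponent reduces to 115 mod 28 = 3; 14^3 ≡ 18 (mod 29).
Mod 41: 623 ≡ 8; by Fermat, exponent reduces to 115 mod 40 = 35; 8^35 ≡ 32 (mod 41).
Combine by CRT: x ≡ 18 (mod 29), x ≡ 32 (mod 41) ⇒ x ≡ 975 (mod 1189).

975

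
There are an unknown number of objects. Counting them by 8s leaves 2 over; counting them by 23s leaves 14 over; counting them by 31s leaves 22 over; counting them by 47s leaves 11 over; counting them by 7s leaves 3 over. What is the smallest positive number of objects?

The moduli are pairwise coprime; M = 8·23·31·47·7 = 1876616.
M/8 = 234577; 234577 ≡ 1 (mod 8), inverse 1.
M/23 = 81592; 81592 ≡ 11 (mod 23); 11·21 ≡ 1, so inverse 21.
M/31 = 60536; 60536 ≡ 24 (mod 31); 24·22 ≡ 1, so inverse 22.
M/47 = 39928; 39928 ≡ 25 (mod 47); 25·32 ≡ 1, so inverse 32.
M/7 = 268088; 268088 ≡ 2 (mod 7); 2·4 ≡ 1, so inverse 4.
N ≡ 2·234577·1 + 14·81592·21 + 22·60536·22 + 11·39928·32 + 3·268088·4 = 71028338.
71028338 mod 1876616 = 1593546.

1593546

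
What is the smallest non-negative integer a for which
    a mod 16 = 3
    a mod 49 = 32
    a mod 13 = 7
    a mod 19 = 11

From a ≡ 3 (mod 16) write a = 3 + 16t. Substituting into a ≡ 32 (mod 49) gives 16t ≡ 29 (mod 49), and since 16⁻¹ ≡ 46 (mod 49), t ≡ 11. Hence a ≡ 3 + 16·11 = 179 (mod 784).
From a ≡ 179 (mod 784) write a = 179 + 784t. Substituting into a ≡ 7 (mod 13) gives 784t ≡ 10 (mod 13), and since 4⁻¹ ≡ 10 (mod 13), t ≡ 9. Hence a ≡ 179 + 784·9 = 7235 (mod 10192).
From a ≡ 7235 (mod 10192) write a = 7235 + 10192t. Substituting into a ≡ 11 (mod 19) gives 10192t ≡ 15 (mod 19), and since 8⁻¹ ≡ 12 (mod 19), t ≡ 9. Hence a ≡ 7235 + 10192·9 = 98963 (mod 193648).

98963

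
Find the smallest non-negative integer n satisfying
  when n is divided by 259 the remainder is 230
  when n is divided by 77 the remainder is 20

Combine the congruences pairwise.
gcd(259, 77) = 7 and 7 | (20 − 230), so the pair is consistent; merging gives n ≡ 2561 (mod 2849), where 2849 = lcm(259, 77).
The solution is unique modulo lcm(259, 77) = 2849.

2561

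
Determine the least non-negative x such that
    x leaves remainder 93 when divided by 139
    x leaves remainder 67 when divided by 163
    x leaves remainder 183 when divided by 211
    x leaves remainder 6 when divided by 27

18293883

The moduli are pairwise coprime; N = 139·163·211·27 = 129076929.
N/139 = 928611; 928611 ≡ 91 (mod 139); 91·55 ≡ 1, so inverse 55.
N/163 = 791883; 791883 ≡ 29 (mod 163); 29·45 ≡ 1, so inverse 45.
N/211 = 611739; 611739 ≡ 50 (mod 211); 50·38 ≡ 1, so inverse 38.
N/27 = 4780627; 4780627 ≡ 7 (mod 27); 7·4 ≡ 1, so inverse 4.
x ≡ 93·928611·55 + 67·791883·45 + 183·611739·38 + 6·4780627·4 = 11506140564.
11506140564 mod 129076929 = 18293883.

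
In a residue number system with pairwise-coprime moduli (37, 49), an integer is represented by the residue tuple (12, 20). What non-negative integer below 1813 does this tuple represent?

1196

From x ≡ 12 (mod 37) write x = 12 + 37t. Substituting into x ≡ 20 (mod 49) gives 37t ≡ 8 (mod 49), and since 37⁻¹ ≡ 4 (mod 49), t ≡ 32. Hence x ≡ 12 + 37·32 = 1196 (mod 1813).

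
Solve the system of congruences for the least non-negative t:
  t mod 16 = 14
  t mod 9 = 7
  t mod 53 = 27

6334

The moduli are pairwise coprime; N = 16·9·53 = 7632.
N/16 = 477; 477 ≡ 13 (mod 16); 13·5 ≡ 1, so inverse 5.
N/9 = 848; 848 ≡ 2 (mod 9); 2·5 ≡ 1, so inverse 5.
N/53 = 144; 144 ≡ 38 (mod 53); 38·7 ≡ 1, so inverse 7.
t ≡ 14·477·5 + 7·848·5 + 27·144·7 = 90286.
90286 mod 7632 = 6334.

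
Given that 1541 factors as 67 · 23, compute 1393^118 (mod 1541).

Mod 67: 1393 ≡ 53; by Fermat, exponent reduces to 118 mod 66 = 52; 53^52 ≡ 22 (mod 67).
Mod 23: 1393 ≡ 13; by Fermat, exponent reduces to 118 mod 22 = 8; 13^8 ≡ 2 (mod 23).
Combine by CRT: x ≡ 22 (mod 67), x ≡ 2 (mod 23) ⇒ x ≡ 692 (mod 1541).

692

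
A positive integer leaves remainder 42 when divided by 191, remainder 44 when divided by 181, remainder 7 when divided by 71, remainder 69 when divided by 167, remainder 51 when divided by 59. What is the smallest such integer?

The moduli are pairwise coprime; N = 191·181·71·167·59 = 24184592473.
N/191 = 126620903; 126620903 ≡ 127 (mod 191); 127·188 ≡ 1, so inverse 188.
N/181 = 133616533; 133616533 ≡ 161 (mod 181); 161·9 ≡ 1, so inverse 9.
N/71 = 340628063; 340628063 ≡ 25 (mod 71); 25·54 ≡ 1, so inverse 54.
N/167 = 144817919; 144817919 ≡ 28 (mod 167); 28·6 ≡ 1, so inverse 6.
N/59 = 409908347; 409908347 ≡ 6 (mod 59); 6·10 ≡ 1, so inverse 10.
x ≡ 42·126620903·188 + 44·133616533·9 + 7·340628063·54 + 69·144817919·6 + 51·409908347·10 = 1450476080406.
1450476080406 mod 24184592473 = 23585124499.

23585124499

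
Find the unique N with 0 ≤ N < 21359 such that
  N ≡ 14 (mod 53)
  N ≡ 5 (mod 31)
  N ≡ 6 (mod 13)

The moduli are pairwise coprime; M = 53·31·13 = 21359.
M/53 = 403; 403 ≡ 32 (mod 53); 32·5 ≡ 1, so inverse 5.
M/31 = 689; 689 ≡ 7 (mod 31); 7·9 ≡ 1, so inverse 9.
M/13 = 1643; 1643 ≡ 5 (mod 13); 5·8 ≡ 1, so inverse 8.
N ≡ 14·403·5 + 5·689·9 + 6·1643·8 = 138079.
138079 mod 21359 = 9925.

9925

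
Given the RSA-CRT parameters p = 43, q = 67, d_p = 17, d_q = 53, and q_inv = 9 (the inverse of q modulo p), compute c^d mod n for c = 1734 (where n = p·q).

1027

m₁ = c^(d_p) mod p: c ≡ 14 (mod 43), and 14^17 mod 43 = 38.
m₂ = c^(d_q) mod q: c ≡ 59 (mod 67), and 59^53 mod 67 = 22.
h = q_inv·(m₁ − m₂) mod p = 9·(38 − 22) mod 43 = 15.
m = m₂ + h·q = 22 + 15·67 = 1027.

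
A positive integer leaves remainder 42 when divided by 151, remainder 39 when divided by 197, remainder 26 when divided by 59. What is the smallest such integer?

1352247

The moduli are pairwise coprime; N = 151·197·59 = 1755073.
N/151 = 11623; 11623 ≡ 147 (mod 151); 147·113 ≡ 1, so inverse 113.
N/197 = 8909; 8909 ≡ 44 (mod 197); 44·103 ≡ 1, so inverse 103.
N/59 = 29747; 29747 ≡ 11 (mod 59); 11·43 ≡ 1, so inverse 43.
t ≡ 42·11623·113 + 39·8909·103 + 26·29747·43 = 124207357.
124207357 mod 1755073 = 1352247.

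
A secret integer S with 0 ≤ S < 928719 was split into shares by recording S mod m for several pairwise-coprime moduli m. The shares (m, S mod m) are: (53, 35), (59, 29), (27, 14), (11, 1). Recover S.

12596

From S ≡ 35 (mod 53) write S = 35 + 53t. Substituting into S ≡ 29 (mod 59) gives 53t ≡ 53 (mod 59), and since 53⁻¹ ≡ 49 (mod 59), t ≡ 1. Hence S ≡ 35 + 53·1 = 88 (mod 3127).
From S ≡ 88 (mod 3127) write S = 88 + 3127t. Substituting into S ≡ 14 (mod 27) gives 3127t ≡ 7 (mod 27), and since 22⁻¹ ≡ 16 (mod 27), t ≡ 4. Hence S ≡ 88 + 3127·4 = 12596 (mod 84429).
From S ≡ 12596 (mod 84429) write S = 12596 + 84429t. Substituting into S ≡ 1 (mod 11) gives 84429t ≡ 0 (mod 11), and since 4⁻¹ ≡ 3 (mod 11), t ≡ 0. Hence S ≡ 12596 + 84429·0 = 12596 (mod 928719).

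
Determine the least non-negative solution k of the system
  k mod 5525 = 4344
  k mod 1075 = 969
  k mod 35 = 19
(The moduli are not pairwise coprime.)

1186694

gcd(5525, 1075) = 25 and 25 | (969 − 4344), so the pair is consistent; merging gives k ≡ 236394 (mod 237575), where 237575 = lcm(5525, 1075).
gcd(237575, 35) = 5 and 5 | (19 − 236394), so the pair is consistent; merging gives k ≡ 1186694 (mod 1663025), where 1663025 = lcm(237575, 35).
The solution is unique modulo lcm(5525, 1075, 35) = 1663025.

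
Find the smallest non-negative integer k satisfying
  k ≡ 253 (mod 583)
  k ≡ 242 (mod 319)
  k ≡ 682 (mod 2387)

gcd(583, 319) = 11 and 11 | (242 − 253), so the pair is consistent; merging gives k ≡ 3751 (mod 16907), where 16907 = lcm(583, 319).
gcd(16907, 2387) = 11 and 11 | (682 − 3751), so the pair is consistent; merging gives k ≡ 1576102 (mod 3668819), where 3668819 = lcm(16907, 2387).
The solution is unique modulo lcm(583, 319, 2387) = 3668819.

1576102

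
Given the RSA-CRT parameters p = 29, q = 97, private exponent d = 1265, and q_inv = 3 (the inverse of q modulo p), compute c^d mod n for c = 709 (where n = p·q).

d_p = d mod (p−1) = 1265 mod 28 = 5; d_q = d mod (q−1) = 17.
m₁ = c^(d_p) mod p: c ≡ 13 (mod 29), and 13^5 mod 29 = 6.
m₂ = c^(d_q) mod q: c ≡ 30 (mod 97), and 30^17 mod 97 = 67.
h = q_inv·(m₁ − m₂) mod p = 3·(6 − 67) mod 29 = 20.
m = m₂ + h·q = 67 + 20·97 = 2007.

2007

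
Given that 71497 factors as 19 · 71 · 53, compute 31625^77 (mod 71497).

Mod 19: 31625 ≡ 9; by Fermat, exponent reduces to 77 mod 18 = 5; 9^5 ≡ 16 (mod 19).
Mod 71: 31625 ≡ 30; by Fermat, exponent reduces to 77 mod 70 = 7; 30^7 ≡ 1 (mod 71).
Mod 53: 31625 ≡ 37; by Fermat, exponent reduces to 77 mod 52 = 25; 37^25 ≡ 43 (mod 53).
Combine by CRT: x ≡ 16 (mod 19), x ≡ 1 (mod 71), x ≡ 43 (mod 53) ⇒ x ≡ 5184 (mod 71497).

5184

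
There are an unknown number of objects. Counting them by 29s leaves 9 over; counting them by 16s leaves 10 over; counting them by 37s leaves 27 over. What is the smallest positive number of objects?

The moduli are pairwise coprime; M = 29·16·37 = 17168.
M/29 = 592; 592 ≡ 12 (mod 29); 12·17 ≡ 1, so inverse 17.
M/16 = 1073; 1073 ≡ 1 (mod 16), inverse 1.
M/37 = 464; 464 ≡ 20 (mod 37); 20·13 ≡ 1, so inverse 13.
N ≡ 9·592·17 + 10·1073·1 + 27·464·13 = 264170.
264170 mod 17168 = 6650.

6650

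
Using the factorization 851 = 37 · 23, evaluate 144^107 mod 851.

Mod 37: 144 ≡ 33; by Fermat, exponent reduces to 107 mod 36 = 35; 33^35 ≡ 9 (mod 37).
Mod 23: 144 ≡ 6; by Fermat, exponent reduces to 107 mod 22 = 19; 6^19 ≡ 18 (mod 23).
Combine by CRT: x ≡ 9 (mod 37), x ≡ 18 (mod 23) ⇒ x ≡ 823 (mod 851).

823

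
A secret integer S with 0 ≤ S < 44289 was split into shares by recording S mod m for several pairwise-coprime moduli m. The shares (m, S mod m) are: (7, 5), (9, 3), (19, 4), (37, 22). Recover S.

From S ≡ 5 (mod 7) write S = 5 + 7t. Substituting into S ≡ 3 (mod 9) gives 7t ≡ 7 (mod 9), and since 7⁻¹ ≡ 4 (mod 9), t ≡ 1. Hence S ≡ 5 + 7·1 = 12 (mod 63).
From S ≡ 12 (mod 63) write S = 12 + 63t. Substituting into S ≡ 4 (mod 19) gives 63t ≡ 11 (mod 19), and since 6⁻¹ ≡ 16 (mod 19), t ≡ 5. Hence S ≡ 12 + 63·5 = 327 (mod 1197).
From S ≡ 327 (mod 1197) write S = 327 + 1197t. Substituting into S ≡ 22 (mod 37) gives 1197t ≡ 28 (mod 37), and since 13⁻¹ ≡ 20 (mod 37), t ≡ 5. Hence S ≡ 327 + 1197·5 = 6312 (mod 44289).

6312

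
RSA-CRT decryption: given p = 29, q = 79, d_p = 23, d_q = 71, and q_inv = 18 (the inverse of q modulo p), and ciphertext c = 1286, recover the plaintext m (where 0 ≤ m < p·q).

1316

m₁ = c^(d_p) mod p: c ≡ 10 (mod 29), and 10^23 mod 29 = 11.
m₂ = c^(d_q) mod q: c ≡ 22 (mod 79), and 22^71 mod 79 = 52.
h = q_inv·(m₁ − m₂) mod p = 18·(11 − 52) mod 29 = 16.
m = m₂ + h·q = 52 + 16·79 = 1316.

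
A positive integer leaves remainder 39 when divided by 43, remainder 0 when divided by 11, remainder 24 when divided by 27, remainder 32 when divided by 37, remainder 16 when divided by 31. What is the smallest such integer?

The moduli are pairwise coprime; N = 43·11·27·37·31 = 14648337.
N/43 = 340659; 340659 ≡ 13 (mod 43); 13·10 ≡ 1, so inverse 10.
N/11 = 1331667; 1331667 ≡ 7 (mod 11); 7·8 ≡ 1, so inverse 8.
N/27 = 542531; 542531 ≡ 20 (mod 27); 20·23 ≡ 1, so inverse 23.
N/37 = 395901; 395901 ≡ 1 (mod 37), inverse 1.
N/31 = 472527; 472527 ≡ 25 (mod 31); 25·5 ≡ 1, so inverse 5.
x ≡ 39·340659·10 + 0·1331667·8 + 24·542531·23 + 32·395901·1 + 16·472527·5 = 482805114.
482805114 mod 14648337 = 14058330.

14058330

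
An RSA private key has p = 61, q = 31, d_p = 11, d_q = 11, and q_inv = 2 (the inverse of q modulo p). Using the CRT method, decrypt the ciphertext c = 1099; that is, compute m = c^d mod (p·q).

1404

m₁ = c^(d_p) mod p: c ≡ 1 (mod 61), and 1^11 mod 61 = 1.
m₂ = c^(d_q) mod q: c ≡ 14 (mod 31), and 14^11 mod 31 = 9.
h = q_inv·(m₁ − m₂) mod p = 2·(1 − 9) mod 61 = 45.
m = m₂ + h·q = 9 + 45·31 = 1404.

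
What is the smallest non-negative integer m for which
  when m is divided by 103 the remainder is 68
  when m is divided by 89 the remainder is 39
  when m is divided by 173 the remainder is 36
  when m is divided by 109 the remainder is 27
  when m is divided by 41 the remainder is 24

The moduli are pairwise coprime; N = 103·89·173·109·41 = 7087346879.
N/103 = 68809193; 68809193 ≡ 43 (mod 103); 43·12 ≡ 1, so inverse 12.
N/89 = 79633111; 79633111 ≡ 5 (mod 89); 5·18 ≡ 1, so inverse 18.
N/173 = 40967323; 40967323 ≡ 58 (mod 173); 58·3 ≡ 1, so inverse 3.
N/109 = 65021531; 65021531 ≡ 88 (mod 109); 88·83 ≡ 1, so inverse 83.
N/41 = 172862119; 172862119 ≡ 10 (mod 41); 10·37 ≡ 1, so inverse 37.
m ≡ 68·68809193·12 + 39·79633111·18 + 36·40967323·3 + 27·65021531·83 + 24·172862119·37 = 415690028937.
415690028937 mod 7087346879 = 4623909955.

4623909955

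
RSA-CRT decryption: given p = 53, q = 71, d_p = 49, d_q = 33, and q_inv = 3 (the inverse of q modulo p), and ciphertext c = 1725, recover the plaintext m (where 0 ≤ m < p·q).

1543

m₁ = c^(d_p) mod p: c ≡ 29 (mod 53), and 29^49 mod 53 = 6.
m₂ = c^(d_q) mod q: c ≡ 21 (mod 71), and 21^33 mod 71 = 52.
h = q_inv·(m₁ − m₂) mod p = 3·(6 − 52) mod 53 = 21.
m = m₂ + h·q = 52 + 21·71 = 1543.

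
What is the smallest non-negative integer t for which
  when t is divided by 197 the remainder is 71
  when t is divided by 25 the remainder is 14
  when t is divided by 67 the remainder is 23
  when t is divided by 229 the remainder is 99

8858964

The moduli are pairwise coprime; N = 197·25·67·229 = 75564275.
N/197 = 383575; 383575 ≡ 16 (mod 197); 16·37 ≡ 1, so inverse 37.
N/25 = 3022571; 3022571 ≡ 21 (mod 25); 21·6 ≡ 1, so inverse 6.
N/67 = 1127825; 1127825 ≡ 14 (mod 67); 14·24 ≡ 1, so inverse 24.
N/229 = 329975; 329975 ≡ 215 (mod 229); 215·49 ≡ 1, so inverse 49.
t ≡ 71·383575·37 + 14·3022571·6 + 23·1127825·24 + 99·329975·49 = 3484815614.
3484815614 mod 75564275 = 8858964.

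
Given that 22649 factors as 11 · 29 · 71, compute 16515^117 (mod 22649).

Mod 11: 16515 ≡ 4; by Fermat, exponent reduces to 117 mod 10 = 7; 4^7 ≡ 5 (mod 11).
Mod 29: 16515 ≡ 14; by Fermat, exponent reduces to 117 mod 28 = 5; 14^5 ≡ 19 (mod 29).
Mod 71: 16515 ≡ 43; by Fermat, exponent reduces to 117 mod 70 = 47; 43^47 ≡ 19 (mod 71).
Combine by CRT: x ≡ 5 (mod 11), x ≡ 19 (mod 29), x ≡ 19 (mod 71) ⇒ x ≡ 8255 (mod 22649).

8255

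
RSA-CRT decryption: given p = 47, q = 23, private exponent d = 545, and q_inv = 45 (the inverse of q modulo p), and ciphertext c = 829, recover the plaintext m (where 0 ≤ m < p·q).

d_p = d mod (p−1) = 545 mod 46 = 39; d_q = d mod (q−1) = 17.
m₁ = c^(d_p) mod p: c ≡ 30 (mod 47), and 30^39 mod 47 = 31.
m₂ = c^(d_q) mod q: c ≡ 1 (mod 23), and 1^17 mod 23 = 1.
h = q_inv·(m₁ − m₂) mod p = 45·(31 − 1) mod 47 = 34.
m = m₂ + h·q = 1 + 34·23 = 783.

783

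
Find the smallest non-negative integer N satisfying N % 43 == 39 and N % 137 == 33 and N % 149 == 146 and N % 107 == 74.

68935145

The moduli are pairwise coprime; M = 43·137·149·107 = 93920213.
M/43 = 2184191; 2184191 ≡ 6 (mod 43); 6·36 ≡ 1, so inverse 36.
M/137 = 685549; 685549 ≡ 1 (mod 137), inverse 1.
M/149 = 630337; 630337 ≡ 67 (mod 149); 67·129 ≡ 1, so inverse 129.
M/107 = 877759; 877759 ≡ 38 (mod 107); 38·31 ≡ 1, so inverse 31.
N ≡ 39·2184191·36 + 33·685549·1 + 146·630337·129 + 74·877759·31 = 16974573485.
16974573485 mod 93920213 = 68935145.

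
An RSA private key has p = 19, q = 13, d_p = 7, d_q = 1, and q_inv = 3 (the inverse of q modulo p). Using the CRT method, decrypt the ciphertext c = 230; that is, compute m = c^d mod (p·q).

204

m₁ = c^(d_p) mod p: c ≡ 2 (mod 19), and 2^7 mod 19 = 14.
m₂ = c^(d_q) mod q: c ≡ 9 (mod 13), and 9^1 mod 13 = 9.
h = q_inv·(m₁ − m₂) mod p = 3·(14 − 9) mod 19 = 15.
m = m₂ + h·q = 9 + 15·13 = 204.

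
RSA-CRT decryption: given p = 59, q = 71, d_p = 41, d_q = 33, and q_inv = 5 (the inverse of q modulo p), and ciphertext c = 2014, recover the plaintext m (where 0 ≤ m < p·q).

m₁ = c^(d_p) mod p: c ≡ 8 (mod 59), and 8^41 mod 59 = 10.
m₂ = c^(d_q) mod q: c ≡ 26 (mod 71), and 26^33 mod 71 = 23.
h = q_inv·(m₁ − m₂) mod p = 5·(10 − 23) mod 59 = 53.
m = m₂ + h·q = 23 + 53·71 = 3786.

3786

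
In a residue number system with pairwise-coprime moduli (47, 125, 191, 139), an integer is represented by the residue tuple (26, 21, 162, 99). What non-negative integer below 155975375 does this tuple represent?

60628146

From x ≡ 26 (mod 47) write x = 26 + 47t. Substituting into x ≡ 21 (mod 125) gives 47t ≡ 120 (mod 125), and since 47⁻¹ ≡ 8 (mod 125), t ≡ 85. Hence x ≡ 26 + 47·85 = 4021 (mod 5875).
From x ≡ 4021 (mod 5875) write x = 4021 + 5875t. Substituting into x ≡ 162 (mod 191) gives 5875t ≡ 152 (mod 191), and since 145⁻¹ ≡ 137 (mod 191), t ≡ 5. Hence x ≡ 4021 + 5875·5 = 33396 (mod 1122125).
From x ≡ 33396 (mod 1122125) write x = 33396 + 1122125t. Substituting into x ≡ 99 (mod 139) gives 1122125t ≡ 63 (mod 139), and since 117⁻¹ ≡ 120 (mod 139), t ≡ 54. Hence x ≡ 33396 + 1122125·54 = 60628146 (mod 155975375).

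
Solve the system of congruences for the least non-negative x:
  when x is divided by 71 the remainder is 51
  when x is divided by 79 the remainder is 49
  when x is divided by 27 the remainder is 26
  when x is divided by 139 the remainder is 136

The moduli are pairwise coprime; N = 71·79·27·139 = 21050577.
N/71 = 296487; 296487 ≡ 62 (mod 71); 62·63 ≡ 1, so inverse 63.
N/79 = 266463; 266463 ≡ 75 (mod 79); 75·59 ≡ 1, so inverse 59.
N/27 = 779651; 779651 ≡ 26 (mod 27); 26·26 ≡ 1, so inverse 26.
N/139 = 151443; 151443 ≡ 72 (mod 139); 72·56 ≡ 1, so inverse 56.
x ≡ 51·296487·63 + 49·266463·59 + 26·779651·26 + 136·151443·56 = 3403391228.
3403391228 mod 21050577 = 14248331.

14248331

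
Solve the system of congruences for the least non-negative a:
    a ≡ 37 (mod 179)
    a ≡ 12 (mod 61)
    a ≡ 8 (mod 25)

Combine the congruences pairwise.
From a ≡ 37 (mod 179) write a = 37 + 179t. Substituting into a ≡ 12 (mod 61) gives 179t ≡ 36 (mod 61), and since 57⁻¹ ≡ 15 (mod 61), t ≡ 52. Hence a ≡ 37 + 179·52 = 9345 (mod 10919).
From a ≡ 9345 (mod 10919) write a = 9345 + 10919t. Substituting into a ≡ 8 (mod 25) gives 10919t ≡ 13 (mod 25), and since 19⁻¹ ≡ 4 (mod 25), t ≡ 2. Hence a ≡ 9345 + 10919·2 = 31183 (mod 272975).

31183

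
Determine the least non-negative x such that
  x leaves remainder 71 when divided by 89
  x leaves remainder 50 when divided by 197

From x ≡ 71 (mod 89) write x = 71 + 89t. Substituting into x ≡ 50 (mod 197) gives 89t ≡ 176 (mod 197), and since 89⁻¹ ≡ 31 (mod 197), t ≡ 137. Hence x ≡ 71 + 89·137 = 12264 (mod 17533).

12264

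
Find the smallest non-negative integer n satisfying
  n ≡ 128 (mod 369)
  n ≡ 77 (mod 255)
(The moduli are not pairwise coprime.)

18947

gcd(369, 255) = 3 and 3 | (77 − 128), so the pair is consistent; merging gives n ≡ 18947 (mod 31365), where 31365 = lcm(369, 255).
The solution is unique modulo lcm(369, 255) = 31365.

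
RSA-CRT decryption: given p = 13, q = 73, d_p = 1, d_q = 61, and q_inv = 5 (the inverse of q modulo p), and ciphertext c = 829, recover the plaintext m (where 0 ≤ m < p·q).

595

m₁ = c^(d_p) mod p: c ≡ 10 (mod 13), and 10^1 mod 13 = 10.
m₂ = c^(d_q) mod q: c ≡ 26 (mod 73), and 26^61 mod 73 = 11.
h = q_inv·(m₁ − m₂) mod p = 5·(10 − 11) mod 13 = 8.
m = m₂ + h·q = 11 + 8·73 = 595.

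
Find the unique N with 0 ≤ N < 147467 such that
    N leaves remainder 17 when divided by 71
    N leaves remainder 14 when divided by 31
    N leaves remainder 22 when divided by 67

82164

The moduli are pairwise coprime; M = 71·31·67 = 147467.
M/71 = 2077; 2077 ≡ 18 (mod 71); 18·4 ≡ 1, so inverse 4.
M/31 = 4757; 4757 ≡ 14 (mod 31); 14·20 ≡ 1, so inverse 20.
M/67 = 2201; 2201 ≡ 57 (mod 67); 57·20 ≡ 1, so inverse 20.
N ≡ 17·2077·4 + 14·4757·20 + 22·2201·20 = 2441636.
2441636 mod 147467 = 82164.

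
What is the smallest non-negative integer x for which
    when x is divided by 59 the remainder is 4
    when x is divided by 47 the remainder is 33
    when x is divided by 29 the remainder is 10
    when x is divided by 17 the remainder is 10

1321250

From x ≡ 4 (mod 59) write x = 4 + 59t. Substituting into x ≡ 33 (mod 47) gives 59t ≡ 29 (mod 47), and since 12⁻¹ ≡ 4 (mod 47), t ≡ 22. Hence x ≡ 4 + 59·22 = 1302 (mod 2773).
From x ≡ 1302 (mod 2773) write x = 1302 + 2773t. Substituting into x ≡ 10 (mod 29) gives 2773t ≡ 13 (mod 29), and since 18⁻¹ ≡ 21 (mod 29), t ≡ 12. Hence x ≡ 1302 + 2773·12 = 34578 (mod 80417).
From x ≡ 34578 (mod 80417) write x = 34578 + 80417t. Substituting into x ≡ 10 (mod 17) gives 80417t ≡ 10 (mod 17), and since 7⁻¹ ≡ 5 (mod 17), t ≡ 16. Hence x ≡ 34578 + 80417·16 = 1321250 (mod 1367089).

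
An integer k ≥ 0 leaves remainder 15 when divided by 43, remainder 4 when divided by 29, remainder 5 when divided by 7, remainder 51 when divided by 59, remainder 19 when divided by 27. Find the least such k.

3409012

The moduli are pairwise coprime; N = 43·29·7·59·27 = 13905297.
N/43 = 323379; 323379 ≡ 19 (mod 43); 19·34 ≡ 1, so inverse 34.
N/29 = 479493; 479493 ≡ 7 (mod 29); 7·25 ≡ 1, so inverse 25.
N/7 = 1986471; 1986471 ≡ 4 (mod 7); 4·2 ≡ 1, so inverse 2.
N/59 = 235683; 235683 ≡ 37 (mod 59); 37·8 ≡ 1, so inverse 8.
N/27 = 515011; 515011 ≡ 13 (mod 27); 13·25 ≡ 1, so inverse 25.
k ≡ 15·323379·34 + 4·479493·25 + 5·1986471·2 + 51·235683·8 + 19·515011·25 = 573526189.
573526189 mod 13905297 = 3409012.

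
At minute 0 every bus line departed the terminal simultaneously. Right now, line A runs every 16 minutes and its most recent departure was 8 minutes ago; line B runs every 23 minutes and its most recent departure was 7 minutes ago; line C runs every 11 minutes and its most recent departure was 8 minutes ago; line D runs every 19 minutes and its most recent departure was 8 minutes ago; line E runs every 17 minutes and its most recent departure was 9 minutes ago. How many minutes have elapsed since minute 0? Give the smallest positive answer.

From t ≡ 8 (mod 16) write t = 8 + 16s. Substituting into t ≡ 7 (mod 23) gives 16s ≡ 22 (mod 23), and since 16⁻¹ ≡ 13 (mod 23), s ≡ 10. Hence t ≡ 8 + 16·10 = 168 (mod 368).
From t ≡ 168 (mod 368) write t = 168 + 368s. Substituting into t ≡ 8 (mod 11) gives 368s ≡ 5 (mod 11), and since 5⁻¹ ≡ 9 (mod 11), s ≡ 1. Hence t ≡ 168 + 368·1 = 536 (mod 4048).
From t ≡ 536 (mod 4048) write t = 536 + 4048s. Substituting into t ≡ 8 (mod 19) gives 4048s ≡ 4 (mod 19), and since 1⁻¹ ≡ 1 (mod 19), s ≡ 4. Hence t ≡ 536 + 4048·4 = 16728 (mod 76912).
From t ≡ 16728 (mod 76912) write t = 16728 + 76912s. Substituting into t ≡ 9 (mod 17) gives 76912s ≡ 9 (mod 17), and since 4⁻¹ ≡ 13 (mod 17), s ≡ 15. Hence t ≡ 16728 + 76912·15 = 1170408 (mod 1307504).

1170408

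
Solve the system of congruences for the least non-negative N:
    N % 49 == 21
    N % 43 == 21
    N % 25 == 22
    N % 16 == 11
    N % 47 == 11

The moduli are pairwise coprime; M = 49·43·25·16·47 = 39611600.
M/49 = 808400; 808400 ≡ 47 (mod 49); 47·24 ≡ 1, so inverse 24.
M/43 = 921200; 921200 ≡ 11 (mod 43); 11·4 ≡ 1, so inverse 4.
M/25 = 1584464; 1584464 ≡ 14 (mod 25); 14·9 ≡ 1, so inverse 9.
M/16 = 2475725; 2475725 ≡ 13 (mod 16); 13·5 ≡ 1, so inverse 5.
M/47 = 842800; 842800 ≡ 43 (mod 47); 43·35 ≡ 1, so inverse 35.
N ≡ 21·808400·24 + 21·921200·4 + 22·1584464·9 + 11·2475725·5 + 11·842800·35 = 1259181147.
1259181147 mod 39611600 = 31221547.

31221547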